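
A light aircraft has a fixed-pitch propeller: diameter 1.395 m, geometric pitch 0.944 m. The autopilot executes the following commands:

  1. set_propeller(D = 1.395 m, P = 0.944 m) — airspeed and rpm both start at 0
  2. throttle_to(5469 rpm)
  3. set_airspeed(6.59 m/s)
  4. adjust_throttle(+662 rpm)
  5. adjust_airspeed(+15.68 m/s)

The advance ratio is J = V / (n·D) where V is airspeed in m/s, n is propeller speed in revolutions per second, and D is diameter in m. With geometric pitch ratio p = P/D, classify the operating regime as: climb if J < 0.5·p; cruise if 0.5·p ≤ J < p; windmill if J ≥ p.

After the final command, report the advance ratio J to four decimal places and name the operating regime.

J = 0.1562, regime = climb

set_propeller: D = 1.395 m, P = 0.944 m (p = P/D = 0.676703); state ← (V=0, rpm=0)
throttle_to(5469): rpm ← 5469
set_airspeed(6.59): V ← 6.59 m/s
adjust_throttle(+662): rpm ← 5469 +662 = 6131
adjust_airspeed(+15.68): V ← 6.59 +15.68 = 22.27 m/s
final state: V = 22.27 m/s, rpm = 6131 → n = rpm/60 = 102.183333 rev/s
J = V / (n·D) = 22.27 / (102.183333 × 1.395) = 0.156231
regime bands: climb J<0.3384 | cruise [0.3384, 0.6767) | windmill J≥0.6767
J = 0.1562 → climb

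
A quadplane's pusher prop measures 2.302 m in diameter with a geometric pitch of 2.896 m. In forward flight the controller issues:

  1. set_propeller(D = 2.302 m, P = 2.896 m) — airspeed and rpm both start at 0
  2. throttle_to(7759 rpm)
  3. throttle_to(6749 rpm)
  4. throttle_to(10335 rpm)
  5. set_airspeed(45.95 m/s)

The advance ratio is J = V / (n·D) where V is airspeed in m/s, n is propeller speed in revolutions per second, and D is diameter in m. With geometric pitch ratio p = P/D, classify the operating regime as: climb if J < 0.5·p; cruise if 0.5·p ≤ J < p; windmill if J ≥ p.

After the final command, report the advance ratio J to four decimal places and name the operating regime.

set_propeller: D = 2.302 m, P = 2.896 m (p = P/D = 1.258036); state ← (V=0, rpm=0)
throttle_to(7759): rpm ← 7759
throttle_to(6749): rpm ← 6749
throttle_to(10335): rpm ← 10335
set_airspeed(45.95): V ← 45.95 m/s
final state: V = 45.95 m/s, rpm = 10335 → n = rpm/60 = 172.250000 rev/s
J = V / (n·D) = 45.95 / (172.250000 × 2.302) = 0.115883
regime bands: climb J<0.6290 | cruise [0.6290, 1.2580) | windmill J≥1.2580
J = 0.1159 → climb

J = 0.1159, regime = climb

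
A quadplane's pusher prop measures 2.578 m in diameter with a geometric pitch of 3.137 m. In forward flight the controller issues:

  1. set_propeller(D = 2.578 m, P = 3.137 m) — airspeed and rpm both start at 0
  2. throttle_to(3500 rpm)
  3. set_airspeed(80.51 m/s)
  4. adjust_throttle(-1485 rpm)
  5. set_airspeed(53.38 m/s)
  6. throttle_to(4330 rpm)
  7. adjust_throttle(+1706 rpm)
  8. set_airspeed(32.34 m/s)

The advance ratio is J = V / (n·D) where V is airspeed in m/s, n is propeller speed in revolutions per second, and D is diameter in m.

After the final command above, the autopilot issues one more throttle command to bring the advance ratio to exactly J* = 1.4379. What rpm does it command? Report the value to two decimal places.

rpm = 523.46

set_propeller: D = 2.578 m, P = 3.137 m (p = P/D = 1.216835); state ← (V=0, rpm=0)
throttle_to(3500): rpm ← 3500
set_airspeed(80.51): V ← 80.51 m/s
adjust_throttle(-1485): rpm ← 3500 -1485 = 2015
set_airspeed(53.38): V ← 53.38 m/s
throttle_to(4330): rpm ← 4330
adjust_throttle(+1706): rpm ← 4330 +1706 = 6036
set_airspeed(32.34): V ← 32.34 m/s
final state: V = 32.34 m/s, rpm = 6036 → n = rpm/60 = 100.600000 rev/s
target J* = 1.4379; solve J* = V/(n·D) for n: n = V/(J*·D) = 32.34/(1.4379 × 2.578) = 8.724256 rev/s
rpm = 60·n = 523.455382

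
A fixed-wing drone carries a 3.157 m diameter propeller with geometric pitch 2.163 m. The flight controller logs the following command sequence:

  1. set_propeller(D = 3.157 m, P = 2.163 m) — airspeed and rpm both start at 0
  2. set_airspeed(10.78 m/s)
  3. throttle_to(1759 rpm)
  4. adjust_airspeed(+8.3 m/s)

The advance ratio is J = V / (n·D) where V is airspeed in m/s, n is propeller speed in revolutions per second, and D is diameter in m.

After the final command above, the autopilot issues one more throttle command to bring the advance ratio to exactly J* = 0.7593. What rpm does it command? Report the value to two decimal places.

set_propeller: D = 3.157 m, P = 2.163 m (p = P/D = 0.685144); state ← (V=0, rpm=0)
set_airspeed(10.78): V ← 10.78 m/s
throttle_to(1759): rpm ← 1759
adjust_airspeed(+8.3): V ← 10.78 +8.3 = 19.08 m/s
final state: V = 19.08 m/s, rpm = 1759 → n = rpm/60 = 29.316667 rev/s
target J* = 0.7593; solve J* = V/(n·D) for n: n = V/(J*·D) = 19.08/(0.7593 × 3.157) = 7.959584 rev/s
rpm = 60·n = 477.575060

rpm = 477.58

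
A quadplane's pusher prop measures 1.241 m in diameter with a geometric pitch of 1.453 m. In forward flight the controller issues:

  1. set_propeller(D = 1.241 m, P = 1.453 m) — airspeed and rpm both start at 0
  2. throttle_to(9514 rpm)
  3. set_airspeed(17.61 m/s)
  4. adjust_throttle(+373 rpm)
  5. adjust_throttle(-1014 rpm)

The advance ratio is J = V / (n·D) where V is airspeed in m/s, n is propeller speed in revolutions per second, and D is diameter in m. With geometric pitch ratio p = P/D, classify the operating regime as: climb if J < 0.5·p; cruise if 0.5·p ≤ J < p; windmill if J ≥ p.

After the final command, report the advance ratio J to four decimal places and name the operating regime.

J = 0.0960, regime = climb

set_propeller: D = 1.241 m, P = 1.453 m (p = P/D = 1.170830); state ← (V=0, rpm=0)
throttle_to(9514): rpm ← 9514
set_airspeed(17.61): V ← 17.61 m/s
adjust_throttle(+373): rpm ← 9514 +373 = 9887
adjust_throttle(-1014): rpm ← 9887 -1014 = 8873
final state: V = 17.61 m/s, rpm = 8873 → n = rpm/60 = 147.883333 rev/s
J = V / (n·D) = 17.61 / (147.883333 × 1.241) = 0.095955
regime bands: climb J<0.5854 | cruise [0.5854, 1.1708) | windmill J≥1.1708
J = 0.0960 → climb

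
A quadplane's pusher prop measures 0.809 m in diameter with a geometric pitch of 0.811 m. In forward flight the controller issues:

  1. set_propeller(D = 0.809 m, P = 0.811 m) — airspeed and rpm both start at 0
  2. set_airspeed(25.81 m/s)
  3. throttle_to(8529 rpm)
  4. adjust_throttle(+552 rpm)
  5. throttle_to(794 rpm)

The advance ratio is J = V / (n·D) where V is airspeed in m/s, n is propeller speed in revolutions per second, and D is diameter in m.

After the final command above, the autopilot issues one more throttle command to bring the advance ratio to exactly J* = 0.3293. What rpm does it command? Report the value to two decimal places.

rpm = 5812.98

set_propeller: D = 0.809 m, P = 0.811 m (p = P/D = 1.002472); state ← (V=0, rpm=0)
set_airspeed(25.81): V ← 25.81 m/s
throttle_to(8529): rpm ← 8529
adjust_throttle(+552): rpm ← 8529 +552 = 9081
throttle_to(794): rpm ← 794
final state: V = 25.81 m/s, rpm = 794 → n = rpm/60 = 13.233333 rev/s
target J* = 0.3293; solve J* = V/(n·D) for n: n = V/(J*·D) = 25.81/(0.3293 × 0.809) = 96.883039 rev/s
rpm = 60·n = 5812.982327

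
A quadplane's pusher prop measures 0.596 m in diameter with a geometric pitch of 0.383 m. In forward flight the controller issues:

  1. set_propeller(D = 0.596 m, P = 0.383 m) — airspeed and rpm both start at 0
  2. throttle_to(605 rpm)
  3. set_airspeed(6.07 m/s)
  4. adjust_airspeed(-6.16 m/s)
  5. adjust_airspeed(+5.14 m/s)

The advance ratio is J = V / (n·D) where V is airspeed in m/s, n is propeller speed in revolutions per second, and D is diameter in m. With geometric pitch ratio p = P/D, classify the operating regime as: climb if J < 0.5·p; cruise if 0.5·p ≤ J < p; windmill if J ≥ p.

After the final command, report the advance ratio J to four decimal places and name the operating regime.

set_propeller: D = 0.596 m, P = 0.383 m (p = P/D = 0.642617); state ← (V=0, rpm=0)
throttle_to(605): rpm ← 605
set_airspeed(6.07): V ← 6.07 m/s
adjust_airspeed(-6.16): V ← 6.07 -6.16 = -0.09 m/s
adjust_airspeed(+5.14): V ← -0.09 +5.14 = 5.05 m/s
final state: V = 5.05 m/s, rpm = 605 → n = rpm/60 = 10.083333 rev/s
J = V / (n·D) = 5.05 / (10.083333 × 0.596) = 0.840313
regime bands: climb J<0.3213 | cruise [0.3213, 0.6426) | windmill J≥0.6426
J = 0.8403 → windmill

J = 0.8403, regime = windmill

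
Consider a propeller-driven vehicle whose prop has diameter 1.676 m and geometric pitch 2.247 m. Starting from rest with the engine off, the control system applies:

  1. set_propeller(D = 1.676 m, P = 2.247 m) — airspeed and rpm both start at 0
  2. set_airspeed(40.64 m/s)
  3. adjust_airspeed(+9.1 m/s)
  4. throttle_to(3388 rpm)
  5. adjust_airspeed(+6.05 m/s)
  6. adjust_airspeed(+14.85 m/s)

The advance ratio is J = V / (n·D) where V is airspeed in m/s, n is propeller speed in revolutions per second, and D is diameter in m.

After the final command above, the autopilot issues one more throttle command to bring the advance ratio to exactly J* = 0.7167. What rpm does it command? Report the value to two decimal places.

set_propeller: D = 1.676 m, P = 2.247 m (p = P/D = 1.340692); state ← (V=0, rpm=0)
set_airspeed(40.64): V ← 40.64 m/s
adjust_airspeed(+9.1): V ← 40.64 +9.1 = 49.74 m/s
throttle_to(3388): rpm ← 3388
adjust_airspeed(+6.05): V ← 49.74 +6.05 = 55.79 m/s
adjust_airspeed(+14.85): V ← 55.79 +14.85 = 70.64 m/s
final state: V = 70.64 m/s, rpm = 3388 → n = rpm/60 = 56.466667 rev/s
target J* = 0.7167; solve J* = V/(n·D) for n: n = V/(J*·D) = 70.64/(0.7167 × 1.676) = 58.808388 rev/s
rpm = 60·n = 3528.503253

rpm = 3528.50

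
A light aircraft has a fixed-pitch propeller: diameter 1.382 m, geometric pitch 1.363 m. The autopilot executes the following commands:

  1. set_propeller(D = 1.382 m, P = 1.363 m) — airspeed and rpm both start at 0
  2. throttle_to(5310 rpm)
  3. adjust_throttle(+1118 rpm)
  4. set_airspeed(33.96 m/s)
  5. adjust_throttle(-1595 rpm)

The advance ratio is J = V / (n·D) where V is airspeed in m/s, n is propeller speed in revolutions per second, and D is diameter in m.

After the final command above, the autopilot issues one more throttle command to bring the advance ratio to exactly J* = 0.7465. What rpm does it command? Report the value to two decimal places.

rpm = 1975.06

set_propeller: D = 1.382 m, P = 1.363 m (p = P/D = 0.986252); state ← (V=0, rpm=0)
throttle_to(5310): rpm ← 5310
adjust_throttle(+1118): rpm ← 5310 +1118 = 6428
set_airspeed(33.96): V ← 33.96 m/s
adjust_throttle(-1595): rpm ← 6428 -1595 = 4833
final state: V = 33.96 m/s, rpm = 4833 → n = rpm/60 = 80.550000 rev/s
target J* = 0.7465; solve J* = V/(n·D) for n: n = V/(J*·D) = 33.96/(0.7465 × 1.382) = 32.917726 rev/s
rpm = 60·n = 1975.063562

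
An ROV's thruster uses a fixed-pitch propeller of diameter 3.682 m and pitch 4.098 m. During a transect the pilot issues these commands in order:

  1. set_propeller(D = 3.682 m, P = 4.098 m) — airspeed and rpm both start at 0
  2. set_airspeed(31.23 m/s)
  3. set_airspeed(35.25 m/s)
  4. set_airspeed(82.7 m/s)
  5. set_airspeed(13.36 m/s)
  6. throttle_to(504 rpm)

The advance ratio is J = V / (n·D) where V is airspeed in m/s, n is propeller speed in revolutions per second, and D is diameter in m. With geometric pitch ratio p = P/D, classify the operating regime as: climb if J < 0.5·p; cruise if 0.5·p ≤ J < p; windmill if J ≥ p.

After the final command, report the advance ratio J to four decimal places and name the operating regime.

set_propeller: D = 3.682 m, P = 4.098 m (p = P/D = 1.112982); state ← (V=0, rpm=0)
set_airspeed(31.23): V ← 31.23 m/s
set_airspeed(35.25): V ← 35.25 m/s
set_airspeed(82.7): V ← 82.7 m/s
set_airspeed(13.36): V ← 13.36 m/s
throttle_to(504): rpm ← 504
final state: V = 13.36 m/s, rpm = 504 → n = rpm/60 = 8.400000 rev/s
J = V / (n·D) = 13.36 / (8.400000 × 3.682) = 0.431960
regime bands: climb J<0.5565 | cruise [0.5565, 1.1130) | windmill J≥1.1130
J = 0.4320 → climb

J = 0.4320, regime = climb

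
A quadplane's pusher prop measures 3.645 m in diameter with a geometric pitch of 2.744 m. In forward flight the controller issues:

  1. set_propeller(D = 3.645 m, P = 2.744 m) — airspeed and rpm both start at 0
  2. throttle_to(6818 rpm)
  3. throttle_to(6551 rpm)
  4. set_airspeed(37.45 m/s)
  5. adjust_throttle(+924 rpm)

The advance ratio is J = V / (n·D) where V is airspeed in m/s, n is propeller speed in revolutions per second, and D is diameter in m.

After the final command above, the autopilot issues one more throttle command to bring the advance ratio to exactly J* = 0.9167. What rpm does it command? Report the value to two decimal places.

rpm = 672.48

set_propeller: D = 3.645 m, P = 2.744 m (p = P/D = 0.752812); state ← (V=0, rpm=0)
throttle_to(6818): rpm ← 6818
throttle_to(6551): rpm ← 6551
set_airspeed(37.45): V ← 37.45 m/s
adjust_throttle(+924): rpm ← 6551 +924 = 7475
final state: V = 37.45 m/s, rpm = 7475 → n = rpm/60 = 124.583333 rev/s
target J* = 0.9167; solve J* = V/(n·D) for n: n = V/(J*·D) = 37.45/(0.9167 × 3.645) = 11.207973 rev/s
rpm = 60·n = 672.478352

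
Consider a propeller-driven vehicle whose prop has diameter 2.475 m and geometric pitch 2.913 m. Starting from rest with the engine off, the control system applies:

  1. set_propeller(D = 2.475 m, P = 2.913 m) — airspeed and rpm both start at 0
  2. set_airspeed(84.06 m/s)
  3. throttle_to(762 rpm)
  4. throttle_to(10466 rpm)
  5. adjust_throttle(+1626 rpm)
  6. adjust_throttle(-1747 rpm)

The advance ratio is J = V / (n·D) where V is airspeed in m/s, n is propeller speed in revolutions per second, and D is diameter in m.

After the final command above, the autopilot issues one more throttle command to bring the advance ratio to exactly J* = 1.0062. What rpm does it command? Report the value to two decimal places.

rpm = 2025.26

set_propeller: D = 2.475 m, P = 2.913 m (p = P/D = 1.176970); state ← (V=0, rpm=0)
set_airspeed(84.06): V ← 84.06 m/s
throttle_to(762): rpm ← 762
throttle_to(10466): rpm ← 10466
adjust_throttle(+1626): rpm ← 10466 +1626 = 12092
adjust_throttle(-1747): rpm ← 12092 -1747 = 10345
final state: V = 84.06 m/s, rpm = 10345 → n = rpm/60 = 172.416667 rev/s
target J* = 1.0062; solve J* = V/(n·D) for n: n = V/(J*·D) = 84.06/(1.0062 × 2.475) = 33.754359 rev/s
rpm = 60·n = 2025.261560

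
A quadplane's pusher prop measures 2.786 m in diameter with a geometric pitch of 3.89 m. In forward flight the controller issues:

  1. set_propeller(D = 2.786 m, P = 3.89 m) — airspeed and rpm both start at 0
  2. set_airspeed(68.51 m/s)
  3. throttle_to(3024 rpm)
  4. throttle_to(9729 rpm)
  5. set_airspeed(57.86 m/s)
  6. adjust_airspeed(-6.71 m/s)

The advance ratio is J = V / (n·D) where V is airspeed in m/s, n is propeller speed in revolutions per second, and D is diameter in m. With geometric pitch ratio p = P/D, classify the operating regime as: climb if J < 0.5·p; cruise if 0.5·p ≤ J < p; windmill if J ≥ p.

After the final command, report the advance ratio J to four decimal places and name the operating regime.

J = 0.1132, regime = climb

set_propeller: D = 2.786 m, P = 3.89 m (p = P/D = 1.396267); state ← (V=0, rpm=0)
set_airspeed(68.51): V ← 68.51 m/s
throttle_to(3024): rpm ← 3024
throttle_to(9729): rpm ← 9729
set_airspeed(57.86): V ← 57.86 m/s
adjust_airspeed(-6.71): V ← 57.86 -6.71 = 51.15 m/s
final state: V = 51.15 m/s, rpm = 9729 → n = rpm/60 = 162.150000 rev/s
J = V / (n·D) = 51.15 / (162.150000 × 2.786) = 0.113226
regime bands: climb J<0.6981 | cruise [0.6981, 1.3963) | windmill J≥1.3963
J = 0.1132 → climb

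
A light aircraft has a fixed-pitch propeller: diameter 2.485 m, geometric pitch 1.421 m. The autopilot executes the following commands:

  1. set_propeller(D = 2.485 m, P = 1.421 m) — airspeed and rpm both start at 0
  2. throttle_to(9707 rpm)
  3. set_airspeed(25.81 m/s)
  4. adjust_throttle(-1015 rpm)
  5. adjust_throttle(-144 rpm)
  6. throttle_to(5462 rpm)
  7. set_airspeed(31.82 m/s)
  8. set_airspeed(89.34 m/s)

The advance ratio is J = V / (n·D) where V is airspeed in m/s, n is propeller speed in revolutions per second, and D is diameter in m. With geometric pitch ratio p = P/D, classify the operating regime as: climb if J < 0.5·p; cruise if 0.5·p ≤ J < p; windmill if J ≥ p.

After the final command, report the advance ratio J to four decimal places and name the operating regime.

set_propeller: D = 2.485 m, P = 1.421 m (p = P/D = 0.571831); state ← (V=0, rpm=0)
throttle_to(9707): rpm ← 9707
set_airspeed(25.81): V ← 25.81 m/s
adjust_throttle(-1015): rpm ← 9707 -1015 = 8692
adjust_throttle(-144): rpm ← 8692 -144 = 8548
throttle_to(5462): rpm ← 5462
set_airspeed(31.82): V ← 31.82 m/s
set_airspeed(89.34): V ← 89.34 m/s
final state: V = 89.34 m/s, rpm = 5462 → n = rpm/60 = 91.033333 rev/s
J = V / (n·D) = 89.34 / (91.033333 × 2.485) = 0.394929
regime bands: climb J<0.2859 | cruise [0.2859, 0.5718) | windmill J≥0.5718
J = 0.3949 → cruise

J = 0.3949, regime = cruise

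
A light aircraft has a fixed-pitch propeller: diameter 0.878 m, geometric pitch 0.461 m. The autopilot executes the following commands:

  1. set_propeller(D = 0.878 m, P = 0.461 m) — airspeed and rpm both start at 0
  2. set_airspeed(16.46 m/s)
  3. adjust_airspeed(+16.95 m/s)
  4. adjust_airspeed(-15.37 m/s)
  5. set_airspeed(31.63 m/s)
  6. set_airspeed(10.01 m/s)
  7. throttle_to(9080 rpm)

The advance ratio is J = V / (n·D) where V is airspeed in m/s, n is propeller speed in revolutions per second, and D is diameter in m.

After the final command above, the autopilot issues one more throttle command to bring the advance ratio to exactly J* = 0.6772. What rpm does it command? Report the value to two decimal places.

set_propeller: D = 0.878 m, P = 0.461 m (p = P/D = 0.525057); state ← (V=0, rpm=0)
set_airspeed(16.46): V ← 16.46 m/s
adjust_airspeed(+16.95): V ← 16.46 +16.95 = 33.41 m/s
adjust_airspeed(-15.37): V ← 33.41 -15.37 = 18.04 m/s
set_airspeed(31.63): V ← 31.63 m/s
set_airspeed(10.01): V ← 10.01 m/s
throttle_to(9080): rpm ← 9080
final state: V = 10.01 m/s, rpm = 9080 → n = rpm/60 = 151.333333 rev/s
target J* = 0.6772; solve J* = V/(n·D) for n: n = V/(J*·D) = 10.01/(0.6772 × 0.878) = 16.835368 rev/s
rpm = 60·n = 1010.122076

rpm = 1010.12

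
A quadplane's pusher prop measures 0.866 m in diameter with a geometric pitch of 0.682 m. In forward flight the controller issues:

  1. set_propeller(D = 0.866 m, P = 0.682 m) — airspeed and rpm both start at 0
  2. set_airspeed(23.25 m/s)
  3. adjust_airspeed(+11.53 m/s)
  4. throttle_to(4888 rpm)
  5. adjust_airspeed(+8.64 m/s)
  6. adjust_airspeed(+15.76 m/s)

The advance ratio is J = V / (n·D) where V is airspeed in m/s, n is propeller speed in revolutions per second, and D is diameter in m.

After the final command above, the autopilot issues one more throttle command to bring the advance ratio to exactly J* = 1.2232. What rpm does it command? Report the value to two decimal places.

rpm = 3352.05

set_propeller: D = 0.866 m, P = 0.682 m (p = P/D = 0.787529); state ← (V=0, rpm=0)
set_airspeed(23.25): V ← 23.25 m/s
adjust_airspeed(+11.53): V ← 23.25 +11.53 = 34.78 m/s
throttle_to(4888): rpm ← 4888
adjust_airspeed(+8.64): V ← 34.78 +8.64 = 43.42 m/s
adjust_airspeed(+15.76): V ← 43.42 +15.76 = 59.18 m/s
final state: V = 59.18 m/s, rpm = 4888 → n = rpm/60 = 81.466667 rev/s
target J* = 1.2232; solve J* = V/(n·D) for n: n = V/(J*·D) = 59.18/(1.2232 × 0.866) = 55.867546 rev/s
rpm = 60·n = 3352.052769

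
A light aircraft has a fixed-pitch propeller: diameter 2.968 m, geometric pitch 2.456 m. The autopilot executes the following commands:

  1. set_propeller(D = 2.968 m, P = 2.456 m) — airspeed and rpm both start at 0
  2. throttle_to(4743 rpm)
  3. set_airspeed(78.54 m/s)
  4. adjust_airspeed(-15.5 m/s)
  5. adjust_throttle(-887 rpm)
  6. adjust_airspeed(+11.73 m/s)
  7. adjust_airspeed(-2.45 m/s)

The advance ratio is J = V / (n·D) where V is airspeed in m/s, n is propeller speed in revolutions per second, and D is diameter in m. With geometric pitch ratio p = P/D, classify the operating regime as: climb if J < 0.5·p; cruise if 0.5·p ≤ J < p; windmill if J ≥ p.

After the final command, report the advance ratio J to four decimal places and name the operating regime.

set_propeller: D = 2.968 m, P = 2.456 m (p = P/D = 0.827493); state ← (V=0, rpm=0)
throttle_to(4743): rpm ← 4743
set_airspeed(78.54): V ← 78.54 m/s
adjust_airspeed(-15.5): V ← 78.54 -15.5 = 63.04 m/s
adjust_throttle(-887): rpm ← 4743 -887 = 3856
adjust_airspeed(+11.73): V ← 63.04 +11.73 = 74.77 m/s
adjust_airspeed(-2.45): V ← 74.77 -2.45 = 72.32 m/s
final state: V = 72.32 m/s, rpm = 3856 → n = rpm/60 = 64.266667 rev/s
J = V / (n·D) = 72.32 / (64.266667 × 2.968) = 0.379148
regime bands: climb J<0.4137 | cruise [0.4137, 0.8275) | windmill J≥0.8275
J = 0.3791 → climb

J = 0.3791, regime = climb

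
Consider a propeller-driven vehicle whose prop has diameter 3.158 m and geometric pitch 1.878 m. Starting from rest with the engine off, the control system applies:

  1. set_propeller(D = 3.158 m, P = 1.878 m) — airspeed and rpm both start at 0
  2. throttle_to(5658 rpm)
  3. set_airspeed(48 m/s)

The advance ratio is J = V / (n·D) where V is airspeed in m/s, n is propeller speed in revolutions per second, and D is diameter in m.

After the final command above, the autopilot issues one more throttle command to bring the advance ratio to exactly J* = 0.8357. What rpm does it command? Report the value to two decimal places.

set_propeller: D = 3.158 m, P = 1.878 m (p = P/D = 0.594680); state ← (V=0, rpm=0)
throttle_to(5658): rpm ← 5658
set_airspeed(48): V ← 48 m/s
final state: V = 48 m/s, rpm = 5658 → n = rpm/60 = 94.300000 rev/s
target J* = 0.8357; solve J* = V/(n·D) for n: n = V/(J*·D) = 48/(0.8357 × 3.158) = 18.187739 rev/s
rpm = 60·n = 1091.264331

rpm = 1091.26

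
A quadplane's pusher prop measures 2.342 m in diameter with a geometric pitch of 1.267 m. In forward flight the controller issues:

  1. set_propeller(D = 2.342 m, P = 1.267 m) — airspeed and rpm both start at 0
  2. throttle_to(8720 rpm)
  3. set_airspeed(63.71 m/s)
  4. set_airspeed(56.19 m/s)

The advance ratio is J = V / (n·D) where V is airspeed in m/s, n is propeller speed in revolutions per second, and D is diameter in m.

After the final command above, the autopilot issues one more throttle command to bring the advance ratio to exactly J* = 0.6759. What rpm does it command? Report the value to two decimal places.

set_propeller: D = 2.342 m, P = 1.267 m (p = P/D = 0.540991); state ← (V=0, rpm=0)
throttle_to(8720): rpm ← 8720
set_airspeed(63.71): V ← 63.71 m/s
set_airspeed(56.19): V ← 56.19 m/s
final state: V = 56.19 m/s, rpm = 8720 → n = rpm/60 = 145.333333 rev/s
target J* = 0.6759; solve J* = V/(n·D) for n: n = V/(J*·D) = 56.19/(0.6759 × 2.342) = 35.496840 rev/s
rpm = 60·n = 2129.810409

rpm = 2129.81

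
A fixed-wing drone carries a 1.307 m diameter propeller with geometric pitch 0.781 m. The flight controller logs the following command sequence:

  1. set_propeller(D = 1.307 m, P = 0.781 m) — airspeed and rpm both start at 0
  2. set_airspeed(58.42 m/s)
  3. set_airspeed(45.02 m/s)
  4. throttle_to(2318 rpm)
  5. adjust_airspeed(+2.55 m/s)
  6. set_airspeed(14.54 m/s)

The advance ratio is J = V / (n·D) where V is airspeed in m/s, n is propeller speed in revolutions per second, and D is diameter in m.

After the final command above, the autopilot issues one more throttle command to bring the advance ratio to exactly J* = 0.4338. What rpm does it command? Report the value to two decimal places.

rpm = 1538.69

set_propeller: D = 1.307 m, P = 0.781 m (p = P/D = 0.597552); state ← (V=0, rpm=0)
set_airspeed(58.42): V ← 58.42 m/s
set_airspeed(45.02): V ← 45.02 m/s
throttle_to(2318): rpm ← 2318
adjust_airspeed(+2.55): V ← 45.02 +2.55 = 47.57 m/s
set_airspeed(14.54): V ← 14.54 m/s
final state: V = 14.54 m/s, rpm = 2318 → n = rpm/60 = 38.633333 rev/s
target J* = 0.4338; solve J* = V/(n·D) for n: n = V/(J*·D) = 14.54/(0.4338 × 1.307) = 25.644797 rev/s
rpm = 60·n = 1538.687840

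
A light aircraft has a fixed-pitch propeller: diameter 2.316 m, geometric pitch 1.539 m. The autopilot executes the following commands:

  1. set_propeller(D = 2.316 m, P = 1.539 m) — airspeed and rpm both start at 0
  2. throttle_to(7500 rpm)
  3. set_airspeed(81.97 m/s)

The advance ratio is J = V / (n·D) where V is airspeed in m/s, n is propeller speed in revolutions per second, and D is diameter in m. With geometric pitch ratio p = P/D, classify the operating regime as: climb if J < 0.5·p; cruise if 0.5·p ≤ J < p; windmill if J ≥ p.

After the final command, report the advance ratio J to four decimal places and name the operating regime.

J = 0.2831, regime = climb

set_propeller: D = 2.316 m, P = 1.539 m (p = P/D = 0.664508); state ← (V=0, rpm=0)
throttle_to(7500): rpm ← 7500
set_airspeed(81.97): V ← 81.97 m/s
final state: V = 81.97 m/s, rpm = 7500 → n = rpm/60 = 125.000000 rev/s
J = V / (n·D) = 81.97 / (125.000000 × 2.316) = 0.283143
regime bands: climb J<0.3323 | cruise [0.3323, 0.6645) | windmill J≥0.6645
J = 0.2831 → climb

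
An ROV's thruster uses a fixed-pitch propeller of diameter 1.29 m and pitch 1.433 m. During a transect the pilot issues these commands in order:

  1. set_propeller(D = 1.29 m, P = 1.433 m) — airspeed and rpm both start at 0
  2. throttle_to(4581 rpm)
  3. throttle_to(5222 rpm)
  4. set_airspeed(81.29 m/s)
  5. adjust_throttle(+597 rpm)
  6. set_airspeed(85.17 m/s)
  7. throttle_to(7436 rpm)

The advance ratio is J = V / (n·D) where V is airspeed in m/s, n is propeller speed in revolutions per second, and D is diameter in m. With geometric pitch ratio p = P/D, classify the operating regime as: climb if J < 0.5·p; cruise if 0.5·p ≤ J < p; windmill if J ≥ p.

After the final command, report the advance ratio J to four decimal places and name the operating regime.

J = 0.5327, regime = climb

set_propeller: D = 1.29 m, P = 1.433 m (p = P/D = 1.110853); state ← (V=0, rpm=0)
throttle_to(4581): rpm ← 4581
throttle_to(5222): rpm ← 5222
set_airspeed(81.29): V ← 81.29 m/s
adjust_throttle(+597): rpm ← 5222 +597 = 5819
set_airspeed(85.17): V ← 85.17 m/s
throttle_to(7436): rpm ← 7436
final state: V = 85.17 m/s, rpm = 7436 → n = rpm/60 = 123.933333 rev/s
J = V / (n·D) = 85.17 / (123.933333 × 1.29) = 0.532732
regime bands: climb J<0.5554 | cruise [0.5554, 1.1109) | windmill J≥1.1109
J = 0.5327 → climb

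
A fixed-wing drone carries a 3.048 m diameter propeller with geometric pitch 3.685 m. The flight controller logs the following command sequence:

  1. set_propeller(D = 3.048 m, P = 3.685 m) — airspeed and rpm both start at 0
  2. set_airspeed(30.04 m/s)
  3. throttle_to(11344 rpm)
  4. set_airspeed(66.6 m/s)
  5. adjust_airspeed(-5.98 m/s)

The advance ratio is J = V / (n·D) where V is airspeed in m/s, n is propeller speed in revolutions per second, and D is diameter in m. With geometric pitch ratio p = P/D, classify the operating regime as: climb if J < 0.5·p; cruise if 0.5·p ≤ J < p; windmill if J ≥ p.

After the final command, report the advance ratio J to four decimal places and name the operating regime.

set_propeller: D = 3.048 m, P = 3.685 m (p = P/D = 1.208990); state ← (V=0, rpm=0)
set_airspeed(30.04): V ← 30.04 m/s
throttle_to(11344): rpm ← 11344
set_airspeed(66.6): V ← 66.6 m/s
adjust_airspeed(-5.98): V ← 66.6 -5.98 = 60.62 m/s
final state: V = 60.62 m/s, rpm = 11344 → n = rpm/60 = 189.066667 rev/s
J = V / (n·D) = 60.62 / (189.066667 × 3.048) = 0.105193
regime bands: climb J<0.6045 | cruise [0.6045, 1.2090) | windmill J≥1.2090
J = 0.1052 → climb

J = 0.1052, regime = climb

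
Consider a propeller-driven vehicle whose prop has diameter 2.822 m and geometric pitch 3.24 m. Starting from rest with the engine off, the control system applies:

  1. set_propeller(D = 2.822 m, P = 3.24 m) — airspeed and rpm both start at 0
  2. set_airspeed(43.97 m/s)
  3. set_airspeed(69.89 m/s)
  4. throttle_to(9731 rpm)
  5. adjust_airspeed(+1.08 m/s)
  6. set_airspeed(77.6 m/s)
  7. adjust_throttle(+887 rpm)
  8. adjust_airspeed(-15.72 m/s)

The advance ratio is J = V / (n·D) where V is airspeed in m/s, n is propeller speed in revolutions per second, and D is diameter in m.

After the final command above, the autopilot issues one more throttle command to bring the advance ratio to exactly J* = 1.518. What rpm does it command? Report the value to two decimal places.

rpm = 866.71

set_propeller: D = 2.822 m, P = 3.24 m (p = P/D = 1.148122); state ← (V=0, rpm=0)
set_airspeed(43.97): V ← 43.97 m/s
set_airspeed(69.89): V ← 69.89 m/s
throttle_to(9731): rpm ← 9731
adjust_airspeed(+1.08): V ← 69.89 +1.08 = 70.97 m/s
set_airspeed(77.6): V ← 77.6 m/s
adjust_throttle(+887): rpm ← 9731 +887 = 10618
adjust_airspeed(-15.72): V ← 77.6 -15.72 = 61.88 m/s
final state: V = 61.88 m/s, rpm = 10618 → n = rpm/60 = 176.966667 rev/s
target J* = 1.518; solve J* = V/(n·D) for n: n = V/(J*·D) = 61.88/(1.518 × 2.822) = 14.445132 rev/s
rpm = 60·n = 866.707938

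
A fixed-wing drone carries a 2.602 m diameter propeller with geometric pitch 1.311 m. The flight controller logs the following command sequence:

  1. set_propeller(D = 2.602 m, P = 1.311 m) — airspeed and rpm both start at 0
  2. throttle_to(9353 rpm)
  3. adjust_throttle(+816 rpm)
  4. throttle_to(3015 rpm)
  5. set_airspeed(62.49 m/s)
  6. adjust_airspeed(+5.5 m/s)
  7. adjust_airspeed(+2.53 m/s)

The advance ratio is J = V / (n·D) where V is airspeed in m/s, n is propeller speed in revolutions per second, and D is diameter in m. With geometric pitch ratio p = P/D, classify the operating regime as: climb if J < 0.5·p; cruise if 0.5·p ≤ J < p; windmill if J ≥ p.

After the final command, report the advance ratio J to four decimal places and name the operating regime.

J = 0.5393, regime = windmill

set_propeller: D = 2.602 m, P = 1.311 m (p = P/D = 0.503843); state ← (V=0, rpm=0)
throttle_to(9353): rpm ← 9353
adjust_throttle(+816): rpm ← 9353 +816 = 10169
throttle_to(3015): rpm ← 3015
set_airspeed(62.49): V ← 62.49 m/s
adjust_airspeed(+5.5): V ← 62.49 +5.5 = 67.99 m/s
adjust_airspeed(+2.53): V ← 67.99 +2.53 = 70.52 m/s
final state: V = 70.52 m/s, rpm = 3015 → n = rpm/60 = 50.250000 rev/s
J = V / (n·D) = 70.52 / (50.250000 × 2.602) = 0.539348
regime bands: climb J<0.2519 | cruise [0.2519, 0.5038) | windmill J≥0.5038
J = 0.5393 → windmill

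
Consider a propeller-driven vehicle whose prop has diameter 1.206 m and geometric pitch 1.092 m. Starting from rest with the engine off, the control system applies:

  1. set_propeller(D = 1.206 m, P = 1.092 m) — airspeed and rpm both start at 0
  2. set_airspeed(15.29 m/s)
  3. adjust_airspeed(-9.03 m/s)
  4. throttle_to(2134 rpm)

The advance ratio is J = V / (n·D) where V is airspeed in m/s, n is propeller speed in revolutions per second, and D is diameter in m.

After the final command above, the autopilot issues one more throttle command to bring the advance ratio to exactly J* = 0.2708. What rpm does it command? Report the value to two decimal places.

set_propeller: D = 1.206 m, P = 1.092 m (p = P/D = 0.905473); state ← (V=0, rpm=0)
set_airspeed(15.29): V ← 15.29 m/s
adjust_airspeed(-9.03): V ← 15.29 -9.03 = 6.26 m/s
throttle_to(2134): rpm ← 2134
final state: V = 6.26 m/s, rpm = 2134 → n = rpm/60 = 35.566667 rev/s
target J* = 0.2708; solve J* = V/(n·D) for n: n = V/(J*·D) = 6.26/(0.2708 × 1.206) = 19.168069 rev/s
rpm = 60·n = 1150.084144

rpm = 1150.08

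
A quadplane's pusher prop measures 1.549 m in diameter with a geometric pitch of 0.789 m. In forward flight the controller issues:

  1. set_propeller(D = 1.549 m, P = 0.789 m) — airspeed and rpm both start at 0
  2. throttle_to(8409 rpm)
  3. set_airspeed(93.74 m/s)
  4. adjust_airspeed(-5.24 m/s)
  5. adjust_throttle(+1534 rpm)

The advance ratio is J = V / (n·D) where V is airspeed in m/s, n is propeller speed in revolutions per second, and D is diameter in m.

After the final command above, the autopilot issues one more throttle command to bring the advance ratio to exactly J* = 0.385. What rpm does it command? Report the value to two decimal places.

set_propeller: D = 1.549 m, P = 0.789 m (p = P/D = 0.509361); state ← (V=0, rpm=0)
throttle_to(8409): rpm ← 8409
set_airspeed(93.74): V ← 93.74 m/s
adjust_airspeed(-5.24): V ← 93.74 -5.24 = 88.5 m/s
adjust_throttle(+1534): rpm ← 8409 +1534 = 9943
final state: V = 88.5 m/s, rpm = 9943 → n = rpm/60 = 165.716667 rev/s
target J* = 0.385; solve J* = V/(n·D) for n: n = V/(J*·D) = 88.5/(0.385 × 1.549) = 148.399051 rev/s
rpm = 60·n = 8903.943055

rpm = 8903.94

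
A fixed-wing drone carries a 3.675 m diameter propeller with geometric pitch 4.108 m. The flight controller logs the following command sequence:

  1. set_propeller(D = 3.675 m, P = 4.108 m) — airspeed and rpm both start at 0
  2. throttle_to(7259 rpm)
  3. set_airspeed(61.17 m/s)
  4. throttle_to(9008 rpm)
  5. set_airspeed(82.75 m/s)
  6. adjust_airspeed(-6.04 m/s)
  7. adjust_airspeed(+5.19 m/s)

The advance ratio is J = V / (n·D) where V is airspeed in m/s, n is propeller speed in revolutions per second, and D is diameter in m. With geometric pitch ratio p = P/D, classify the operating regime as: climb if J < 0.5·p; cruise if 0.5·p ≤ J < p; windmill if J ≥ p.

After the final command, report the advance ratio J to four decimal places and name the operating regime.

J = 0.1484, regime = climb

set_propeller: D = 3.675 m, P = 4.108 m (p = P/D = 1.117823); state ← (V=0, rpm=0)
throttle_to(7259): rpm ← 7259
set_airspeed(61.17): V ← 61.17 m/s
throttle_to(9008): rpm ← 9008
set_airspeed(82.75): V ← 82.75 m/s
adjust_airspeed(-6.04): V ← 82.75 -6.04 = 76.71 m/s
adjust_airspeed(+5.19): V ← 76.71 +5.19 = 81.9 m/s
final state: V = 81.9 m/s, rpm = 9008 → n = rpm/60 = 150.133333 rev/s
J = V / (n·D) = 81.9 / (150.133333 × 3.675) = 0.148439
regime bands: climb J<0.5589 | cruise [0.5589, 1.1178) | windmill J≥1.1178
J = 0.1484 → climb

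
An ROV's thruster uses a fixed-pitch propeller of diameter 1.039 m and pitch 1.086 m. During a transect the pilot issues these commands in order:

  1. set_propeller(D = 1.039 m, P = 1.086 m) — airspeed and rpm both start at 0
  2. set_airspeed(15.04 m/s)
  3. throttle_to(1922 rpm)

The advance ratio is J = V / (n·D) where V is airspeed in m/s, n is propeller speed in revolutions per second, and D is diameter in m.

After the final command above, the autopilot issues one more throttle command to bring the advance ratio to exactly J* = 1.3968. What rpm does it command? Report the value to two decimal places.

set_propeller: D = 1.039 m, P = 1.086 m (p = P/D = 1.045236); state ← (V=0, rpm=0)
set_airspeed(15.04): V ← 15.04 m/s
throttle_to(1922): rpm ← 1922
final state: V = 15.04 m/s, rpm = 1922 → n = rpm/60 = 32.033333 rev/s
target J* = 1.3968; solve J* = V/(n·D) for n: n = V/(J*·D) = 15.04/(1.3968 × 1.039) = 10.363300 rev/s
rpm = 60·n = 621.797988

rpm = 621.80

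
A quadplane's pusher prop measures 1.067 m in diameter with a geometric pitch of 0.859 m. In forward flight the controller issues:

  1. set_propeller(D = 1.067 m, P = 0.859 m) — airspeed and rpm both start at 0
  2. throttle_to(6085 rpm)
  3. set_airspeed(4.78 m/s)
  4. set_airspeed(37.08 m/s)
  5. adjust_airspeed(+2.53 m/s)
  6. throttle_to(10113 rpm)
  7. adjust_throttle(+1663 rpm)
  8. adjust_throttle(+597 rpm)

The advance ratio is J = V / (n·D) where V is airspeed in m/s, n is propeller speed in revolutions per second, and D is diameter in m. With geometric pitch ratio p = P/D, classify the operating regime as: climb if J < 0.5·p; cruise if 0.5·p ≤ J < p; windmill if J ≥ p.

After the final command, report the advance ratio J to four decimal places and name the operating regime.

set_propeller: D = 1.067 m, P = 0.859 m (p = P/D = 0.805061); state ← (V=0, rpm=0)
throttle_to(6085): rpm ← 6085
set_airspeed(4.78): V ← 4.78 m/s
set_airspeed(37.08): V ← 37.08 m/s
adjust_airspeed(+2.53): V ← 37.08 +2.53 = 39.61 m/s
throttle_to(10113): rpm ← 10113
adjust_throttle(+1663): rpm ← 10113 +1663 = 11776
adjust_throttle(+597): rpm ← 11776 +597 = 12373
final state: V = 39.61 m/s, rpm = 12373 → n = rpm/60 = 206.216667 rev/s
J = V / (n·D) = 39.61 / (206.216667 × 1.067) = 0.180018
regime bands: climb J<0.4025 | cruise [0.4025, 0.8051) | windmill J≥0.8051
J = 0.1800 → climb

J = 0.1800, regime = climb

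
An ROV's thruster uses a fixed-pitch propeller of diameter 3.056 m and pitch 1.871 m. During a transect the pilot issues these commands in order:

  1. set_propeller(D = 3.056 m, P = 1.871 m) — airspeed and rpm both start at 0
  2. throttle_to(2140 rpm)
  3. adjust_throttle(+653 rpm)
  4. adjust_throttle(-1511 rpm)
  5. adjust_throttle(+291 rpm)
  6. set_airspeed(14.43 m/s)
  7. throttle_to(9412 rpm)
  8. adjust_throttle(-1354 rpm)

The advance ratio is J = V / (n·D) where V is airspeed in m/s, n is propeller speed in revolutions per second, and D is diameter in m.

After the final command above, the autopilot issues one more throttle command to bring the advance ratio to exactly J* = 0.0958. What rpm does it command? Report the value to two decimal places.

set_propeller: D = 3.056 m, P = 1.871 m (p = P/D = 0.612238); state ← (V=0, rpm=0)
throttle_to(2140): rpm ← 2140
adjust_throttle(+653): rpm ← 2140 +653 = 2793
adjust_throttle(-1511): rpm ← 2793 -1511 = 1282
adjust_throttle(+291): rpm ← 1282 +291 = 1573
set_airspeed(14.43): V ← 14.43 m/s
throttle_to(9412): rpm ← 9412
adjust_throttle(-1354): rpm ← 9412 -1354 = 8058
final state: V = 14.43 m/s, rpm = 8058 → n = rpm/60 = 134.300000 rev/s
target J* = 0.0958; solve J* = V/(n·D) for n: n = V/(J*·D) = 14.43/(0.0958 × 3.056) = 49.288712 rev/s
rpm = 60·n = 2957.322738

rpm = 2957.32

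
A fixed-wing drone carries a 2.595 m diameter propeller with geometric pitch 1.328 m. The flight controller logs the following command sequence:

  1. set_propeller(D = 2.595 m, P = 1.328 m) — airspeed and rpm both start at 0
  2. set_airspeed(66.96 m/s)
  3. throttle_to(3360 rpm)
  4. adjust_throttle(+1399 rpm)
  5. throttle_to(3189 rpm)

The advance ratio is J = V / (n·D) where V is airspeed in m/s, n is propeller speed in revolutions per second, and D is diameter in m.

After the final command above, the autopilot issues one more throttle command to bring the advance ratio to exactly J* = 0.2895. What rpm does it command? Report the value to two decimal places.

rpm = 5347.87

set_propeller: D = 2.595 m, P = 1.328 m (p = P/D = 0.511753); state ← (V=0, rpm=0)
set_airspeed(66.96): V ← 66.96 m/s
throttle_to(3360): rpm ← 3360
adjust_throttle(+1399): rpm ← 3360 +1399 = 4759
throttle_to(3189): rpm ← 3189
final state: V = 66.96 m/s, rpm = 3189 → n = rpm/60 = 53.150000 rev/s
target J* = 0.2895; solve J* = V/(n·D) for n: n = V/(J*·D) = 66.96/(0.2895 × 2.595) = 89.131151 rev/s
rpm = 60·n = 5347.869059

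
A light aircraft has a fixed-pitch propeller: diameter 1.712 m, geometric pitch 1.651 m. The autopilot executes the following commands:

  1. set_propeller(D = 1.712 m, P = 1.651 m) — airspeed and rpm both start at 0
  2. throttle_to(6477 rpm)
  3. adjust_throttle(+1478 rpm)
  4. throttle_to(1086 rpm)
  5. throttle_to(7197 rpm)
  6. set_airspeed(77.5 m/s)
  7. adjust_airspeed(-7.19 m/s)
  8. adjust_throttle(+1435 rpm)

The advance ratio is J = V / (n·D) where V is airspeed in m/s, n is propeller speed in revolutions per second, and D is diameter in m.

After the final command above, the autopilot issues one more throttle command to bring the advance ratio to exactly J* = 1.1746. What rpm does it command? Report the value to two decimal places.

set_propeller: D = 1.712 m, P = 1.651 m (p = P/D = 0.964369); state ← (V=0, rpm=0)
throttle_to(6477): rpm ← 6477
adjust_throttle(+1478): rpm ← 6477 +1478 = 7955
throttle_to(1086): rpm ← 1086
throttle_to(7197): rpm ← 7197
set_airspeed(77.5): V ← 77.5 m/s
adjust_airspeed(-7.19): V ← 77.5 -7.19 = 70.31 m/s
adjust_throttle(+1435): rpm ← 7197 +1435 = 8632
final state: V = 70.31 m/s, rpm = 8632 → n = rpm/60 = 143.866667 rev/s
target J* = 1.1746; solve J* = V/(n·D) for n: n = V/(J*·D) = 70.31/(1.1746 × 1.712) = 34.964179 rev/s
rpm = 60·n = 2097.850770

rpm = 2097.85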